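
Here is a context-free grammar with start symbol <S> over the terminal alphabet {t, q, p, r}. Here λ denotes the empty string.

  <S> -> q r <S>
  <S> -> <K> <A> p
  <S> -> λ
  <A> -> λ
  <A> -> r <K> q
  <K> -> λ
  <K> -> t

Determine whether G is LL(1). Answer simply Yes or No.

Yes

FIRST(<S>) = {λ, p, q, r, t}
FIRST(<A>) = {λ, r}
FIRST(<K>) = {λ, t}
FOLLOW(<S>) = {$}
FOLLOW(<A>) = {p}
FOLLOW(<K>) = {p, q, r}
Each cell of M receives at most one production.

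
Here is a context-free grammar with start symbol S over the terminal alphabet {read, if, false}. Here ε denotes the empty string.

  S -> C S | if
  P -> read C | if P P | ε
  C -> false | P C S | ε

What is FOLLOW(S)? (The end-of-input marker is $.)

FIRST(P): from P->read C we get {read}; from P->if P P we get {if}; from P->ε we get {ε}. So FIRST(P) = {ε, if, read}.
FIRST(S): from S->C S we get {false, if, read}; from S->if we get {if}. So FIRST(S) = {false, if, read}.
FIRST(C): from C->false we get {false}; from C->P C S we get {false, if, read}; from C->ε we get {ε}. So FIRST(C) = {ε, false, if, read}.
FOLLOW(S) includes $ since S is the start symbol.
FOLLOW(P): in P->if P P (occurrence 1), P is followed by P with FIRST {ε, if, read}; in P->if P P (occurrence 1), the suffix after P is nullable (adds nothing new); in P->if P P (occurrence 2), the suffix after P is empty (adds nothing new); in C->P C S, P is followed by C S with FIRST {false, if, read}. Thus FOLLOW(P) = {false, if, read}.
FOLLOW(C): in S->C S, C is followed by S with FIRST {false, if, read}; in P->read C, the suffix after C is empty, so FOLLOW(C) ⊇ FOLLOW(P) = {false, if, read}; in C->P C S, C is followed by S with FIRST {false, if, read}. Thus FOLLOW(C) = {false, if, read}.
FOLLOW(S): in S->C S, the suffix after S is empty (adds nothing new); in C->P C S, the suffix after S is empty, so FOLLOW(S) ⊇ FOLLOW(C) = {false, if, read}. Thus FOLLOW(S) = {$, false, if, read}.

{$, false, if, read}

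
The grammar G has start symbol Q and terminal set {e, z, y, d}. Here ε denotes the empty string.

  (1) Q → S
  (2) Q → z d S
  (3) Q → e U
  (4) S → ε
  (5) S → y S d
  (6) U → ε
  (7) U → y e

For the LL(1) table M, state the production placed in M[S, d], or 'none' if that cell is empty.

FIRST(S): from S→ε we get {ε}; from S→y S d we get {y}. So FIRST(S) = {ε, y}.
FIRST(U): from U→ε we get {ε}; from U→y e we get {y}. So FIRST(U) = {ε, y}.
FIRST(Q): from Q→S we get {ε, y}; from Q→z d S we get {z}; from Q→e U we get {e}. So FIRST(Q) = {ε, e, y, z}.
FOLLOW(Q) includes $ since Q is the start symbol.
FOLLOW(Q): Q appears on no right-hand side. Thus FOLLOW(Q) = {$}.
FOLLOW(S): in Q→S, the suffix after S is empty, so FOLLOW(S) ⊇ FOLLOW(Q) = {$}; in Q→z d S, the suffix after S is empty, so FOLLOW(S) ⊇ FOLLOW(Q) = {$}; in S→y S d, S is followed by d with FIRST {d}. Thus FOLLOW(S) = {$, d}.
For S → ε: FIRST(ε) = {ε}, so it goes in M[S, t] for t ∈ {}; since ε ∈ FIRST, also for every t ∈ FOLLOW(S) = {$, d}.
For S → y S d: FIRST(y S d) = {y}, so it goes in M[S, t] for t ∈ {y}.

S → ε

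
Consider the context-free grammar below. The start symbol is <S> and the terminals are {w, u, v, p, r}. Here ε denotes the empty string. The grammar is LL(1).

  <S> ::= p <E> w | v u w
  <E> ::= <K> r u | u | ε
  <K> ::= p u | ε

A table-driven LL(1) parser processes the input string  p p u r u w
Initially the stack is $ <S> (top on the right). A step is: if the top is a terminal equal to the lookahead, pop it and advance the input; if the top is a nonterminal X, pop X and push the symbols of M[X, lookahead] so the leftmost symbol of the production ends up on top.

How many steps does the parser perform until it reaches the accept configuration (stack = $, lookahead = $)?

9

step 1: stack=$ <S>  input=p p u r u w $  — expand <S> ::= p <E> w
step 2: stack=$ w <E> p  input=p p u r u w $  — match p
step 3: stack=$ w <E>  input=p u r u w $  — expand <E> ::= <K> r u
step 4: stack=$ w u r <K>  input=p u r u w $  — expand <K> ::= p u
step 5: stack=$ w u r u p  input=p u r u w $  — match p
step 6: stack=$ w u r u  input=u r u w $  — match u
step 7: stack=$ w u r  input=r u w $  — match r
step 8: stack=$ w u  input=u w $  — match u
step 9: stack=$ w  input=w $  — match w
Accept reached after 9 steps.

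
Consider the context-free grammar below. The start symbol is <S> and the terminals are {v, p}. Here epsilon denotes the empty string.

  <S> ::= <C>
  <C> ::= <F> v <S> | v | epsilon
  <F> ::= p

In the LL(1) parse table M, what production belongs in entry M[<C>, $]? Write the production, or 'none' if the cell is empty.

FIRST(<F>): from <F>::=p we get {p}. So FIRST(<F>) = {p}.
FIRST(<C>): from <C>::=<F> v <S> we get {p}; from <C>::=v we get {v}; from <C>::=epsilon we get {epsilon}. So FIRST(<C>) = {epsilon, p, v}.
FIRST(<S>): from <S>::=<C> we get {epsilon, p, v}. So FIRST(<S>) = {epsilon, p, v}.
FOLLOW(<S>) includes $ since <S> is the start symbol.
FOLLOW(<S>): in <C>::=<F> v <S>, the suffix after <S> is empty, so FOLLOW(<S>) ⊇ FOLLOW(<C>) = {$}. Thus FOLLOW(<S>) = {$}.
FOLLOW(<C>): in <S>::=<C>, the suffix after <C> is empty, so FOLLOW(<C>) ⊇ FOLLOW(<S>) = {$}. Thus FOLLOW(<C>) = {$}.
For <C> ::= <F> v <S>: FIRST(<F> v <S>) = {p}, so it goes in M[<C>, t] for t ∈ {p}.
For <C> ::= v: FIRST(v) = {v}, so it goes in M[<C>, t] for t ∈ {v}.
For <C> ::= epsilon: FIRST(epsilon) = {epsilon}, so it goes in M[<C>, t] for t ∈ {}; since epsilon ∈ FIRST, also for every t ∈ FOLLOW(<C>) = {$}.

<C> ::= epsilon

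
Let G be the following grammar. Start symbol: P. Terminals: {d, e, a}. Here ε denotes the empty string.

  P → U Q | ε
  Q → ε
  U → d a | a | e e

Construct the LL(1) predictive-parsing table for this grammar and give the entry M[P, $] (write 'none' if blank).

P → ε

FIRST(Q) = {ε}
FIRST(U) = {a, d, e}
FIRST(P) = {ε, a, d, e}  (via U Q)
FOLLOW(P) includes $ since P is the start symbol.
FOLLOW(P): P appears on no right-hand side. Thus FOLLOW(P) = {$}.
For P → U Q: FIRST(U Q) = {a, d, e}, so it goes in M[P, t] for t ∈ {a, d, e}.
For P → ε: FIRST(ε) = {ε}, so it goes in M[P, t] for t ∈ {}; since ε ∈ FIRST, also for every t ∈ FOLLOW(P) = {$}.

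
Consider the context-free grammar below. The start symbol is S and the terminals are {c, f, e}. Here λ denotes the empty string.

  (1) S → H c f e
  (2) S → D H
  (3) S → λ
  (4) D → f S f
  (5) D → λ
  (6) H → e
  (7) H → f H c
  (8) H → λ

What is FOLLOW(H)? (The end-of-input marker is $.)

{$, c, f}

FIRST(D): from D→f S f we get {f}; from D→λ we get {λ}. So FIRST(D) = {λ, f}.
FIRST(H): from H→e we get {e}; from H→f H c we get {f}; from H→λ we get {λ}. So FIRST(H) = {λ, e, f}.
FIRST(S): from S→H c f e we get {c, e, f}; from S→D H we get {λ, e, f}; from S→λ we get {λ}. So FIRST(S) = {λ, c, e, f}.
FOLLOW(S) includes $ since S is the start symbol.
FOLLOW(S): in D→f S f, S is followed by f with FIRST {f}. Thus FOLLOW(S) = {$, f}.
FOLLOW(D): in S→D H, D is followed by H with FIRST {λ, e, f}; in S→D H, the suffix after D is nullable, so FOLLOW(D) ⊇ FOLLOW(S) = {$, f}. Thus FOLLOW(D) = {$, e, f}.
FOLLOW(H): in S→H c f e, H is followed by c f e with FIRST {c}; in S→D H, the suffix after H is empty, so FOLLOW(H) ⊇ FOLLOW(S) = {$, f}; in H→f H c, H is followed by c with FIRST {c}. Thus FOLLOW(H) = {$, c, f}.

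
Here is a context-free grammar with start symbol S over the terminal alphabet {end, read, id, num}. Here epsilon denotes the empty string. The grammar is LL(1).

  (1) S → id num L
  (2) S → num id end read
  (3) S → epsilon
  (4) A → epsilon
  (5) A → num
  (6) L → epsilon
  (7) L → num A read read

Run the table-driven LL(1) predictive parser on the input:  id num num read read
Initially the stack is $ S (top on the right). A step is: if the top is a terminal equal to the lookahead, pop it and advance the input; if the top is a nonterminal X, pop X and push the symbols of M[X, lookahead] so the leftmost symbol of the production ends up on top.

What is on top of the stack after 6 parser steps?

read

step 1: stack=$ S  input=id num num read read $  — expand S → id num L
step 2: stack=$ L num id  input=id num num read read $  — match id
step 3: stack=$ L num  input=num num read read $  — match num
step 4: stack=$ L  input=num read read $  — expand L → num A read read
step 5: stack=$ read read A num  input=num read read $  — match num
step 6: stack=$ read read A  input=read read $  — expand A → epsilon
Stack after step 6: $ read read (top = read).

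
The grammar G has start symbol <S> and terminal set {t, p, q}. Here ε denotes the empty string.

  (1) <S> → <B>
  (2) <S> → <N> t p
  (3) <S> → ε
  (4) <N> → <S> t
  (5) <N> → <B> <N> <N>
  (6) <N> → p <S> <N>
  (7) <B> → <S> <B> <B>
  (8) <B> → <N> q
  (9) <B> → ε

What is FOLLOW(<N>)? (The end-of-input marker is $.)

FIRST(<S>): from <S>→<B> we get {ε, p, t}; from <S>→<N> t p we get {p, t}; from <S>→ε we get {ε}. So FIRST(<S>) = {ε, p, t}.
FIRST(<N>): from <N>→<S> t we get {p, t}; from <N>→<B> <N> <N> we get {p, t}; from <N>→p <S> <N> we get {p}. So FIRST(<N>) = {p, t}.
FIRST(<B>): from <B>→<S> <B> <B> we get {ε, p, t}; from <B>→<N> q we get {p, t}; from <B>→ε we get {ε}. So FIRST(<B>) = {ε, p, t}.
FOLLOW(<S>) includes $ since <S> is the start symbol.
FOLLOW(<N>): in <S>→<N> t p, <N> is followed by t p with FIRST {t}; in <N>→<B> <N> <N> (occurrence 1), <N> is followed by <N> with FIRST {p, t}; in <N>→<B> <N> <N> (occurrence 2), the suffix after <N> is empty (adds nothing new); in <N>→p <S> <N>, the suffix after <N> is empty (adds nothing new); in <B>→<N> q, <N> is followed by q with FIRST {q}. Thus FOLLOW(<N>) = {p, q, t}.
FOLLOW(<S>): in <N>→<S> t, <S> is followed by t with FIRST {t}; in <N>→p <S> <N>, <S> is followed by <N> with FIRST {p, t}; in <B>→<S> <B> <B>, <S> is followed by <B> <B> with FIRST {ε, p, t}; in <B>→<S> <B> <B>, the suffix after <S> is nullable, so FOLLOW(<S>) ⊇ FOLLOW(<B>) = {$, p, t}. Thus FOLLOW(<S>) = {$, p, t}.
FOLLOW(<B>): in <S>→<B>, the suffix after <B> is empty, so FOLLOW(<B>) ⊇ FOLLOW(<S>) = {$, p, t}; in <N>→<B> <N> <N>, <B> is followed by <N> <N> with FIRST {p, t}; in <B>→<S> <B> <B> (occurrence 1), <B> is followed by <B> with FIRST {ε, p, t}; in <B>→<S> <B> <B> (occurrence 1), the suffix after <B> is nullable (adds nothing new); in <B>→<S> <B> <B> (occurrence 2), the suffix after <B> is empty (adds nothing new). Thus FOLLOW(<B>) = {$, p, t}.

{p, q, t}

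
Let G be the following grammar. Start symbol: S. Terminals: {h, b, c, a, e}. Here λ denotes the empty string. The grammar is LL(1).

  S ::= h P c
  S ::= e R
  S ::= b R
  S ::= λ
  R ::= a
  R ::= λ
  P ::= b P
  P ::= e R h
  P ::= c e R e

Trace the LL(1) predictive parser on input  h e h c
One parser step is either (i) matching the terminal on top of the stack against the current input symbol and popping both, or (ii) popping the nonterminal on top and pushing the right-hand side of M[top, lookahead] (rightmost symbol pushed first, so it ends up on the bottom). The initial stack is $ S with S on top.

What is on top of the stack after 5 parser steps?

h

step 1: stack=$ S  input=h e h c $  — expand S ::= h P c
step 2: stack=$ c P h  input=h e h c $  — match h
step 3: stack=$ c P  input=e h c $  — expand P ::= e R h
step 4: stack=$ c h R e  input=e h c $  — match e
step 5: stack=$ c h R  input=h c $  — expand R ::= λ
Stack after step 5: $ c h (top = h).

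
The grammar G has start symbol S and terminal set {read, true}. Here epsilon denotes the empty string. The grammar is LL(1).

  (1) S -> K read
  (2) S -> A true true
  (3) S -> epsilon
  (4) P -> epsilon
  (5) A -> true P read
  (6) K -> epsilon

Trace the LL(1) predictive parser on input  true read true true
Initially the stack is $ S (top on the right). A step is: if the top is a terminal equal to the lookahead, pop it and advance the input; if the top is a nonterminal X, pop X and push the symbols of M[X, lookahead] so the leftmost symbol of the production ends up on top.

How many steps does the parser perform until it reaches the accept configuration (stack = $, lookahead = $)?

step 1: stack=$ S  input=true read true true $  — expand S -> A true true
step 2: stack=$ true true A  input=true read true true $  — expand A -> true P read
step 3: stack=$ true true read P true  input=true read true true $  — match true
step 4: stack=$ true true read P  input=read true true $  — expand P -> epsilon
step 5: stack=$ true true read  input=read true true $  — match read
step 6: stack=$ true true  input=true true $  — match true
step 7: stack=$ true  input=true $  — match true
Accept reached after 7 steps.

7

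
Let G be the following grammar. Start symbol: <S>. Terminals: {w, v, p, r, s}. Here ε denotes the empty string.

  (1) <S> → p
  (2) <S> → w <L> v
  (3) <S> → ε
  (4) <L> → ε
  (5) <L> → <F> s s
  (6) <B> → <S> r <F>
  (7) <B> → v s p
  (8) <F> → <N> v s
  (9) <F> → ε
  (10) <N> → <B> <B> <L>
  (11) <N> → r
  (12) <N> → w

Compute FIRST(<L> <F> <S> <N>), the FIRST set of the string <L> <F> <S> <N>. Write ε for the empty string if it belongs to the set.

FIRST(<S>): from <S>→p we get {p}; from <S>→w <L> v we get {w}; from <S>→ε we get {ε}. So FIRST(<S>) = {ε, p, w}.
FIRST(<B>): from <B>→<S> r <F> we get {p, r, w}; from <B>→v s p we get {v}. So FIRST(<B>) = {p, r, v, w}.
FIRST(<N>): from <N>→<B> <B> <L> we get {p, r, v, w}; from <N>→r we get {r}; from <N>→w we get {w}. So FIRST(<N>) = {p, r, v, w}.
FIRST(<F>): from <F>→<N> v s we get {p, r, v, w}; from <F>→ε we get {ε}. So FIRST(<F>) = {ε, p, r, v, w}.
FIRST(<L>): from <L>→ε we get {ε}; from <L>→<F> s s we get {p, r, s, v, w}. So FIRST(<L>) = {ε, p, r, s, v, w}.
FIRST(<L> <F> <S> <N>): take FIRST of each symbol in turn, carrying on past any symbol whose FIRST contains ε; result {p, r, s, v, w}.

{p, r, s, v, w}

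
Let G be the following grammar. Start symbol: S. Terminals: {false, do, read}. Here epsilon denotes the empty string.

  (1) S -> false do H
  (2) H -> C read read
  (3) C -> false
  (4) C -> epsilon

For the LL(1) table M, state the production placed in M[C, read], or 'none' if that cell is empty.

C -> epsilon

FIRST(S) = {false}
FIRST(C) = {epsilon, false}
FIRST(H) = {false, read}  (via C read read)
FOLLOW(S) includes $ since S is the start symbol.
FOLLOW(C): in H->C read read, C is followed by read read with FIRST {read}. Thus FOLLOW(C) = {read}.
For C -> false: FIRST(false) = {false}, so it goes in M[C, t] for t ∈ {false}.
For C -> epsilon: FIRST(epsilon) = {epsilon}, so it goes in M[C, t] for t ∈ {}; since epsilon ∈ FIRST, also for every t ∈ FOLLOW(C) = {read}.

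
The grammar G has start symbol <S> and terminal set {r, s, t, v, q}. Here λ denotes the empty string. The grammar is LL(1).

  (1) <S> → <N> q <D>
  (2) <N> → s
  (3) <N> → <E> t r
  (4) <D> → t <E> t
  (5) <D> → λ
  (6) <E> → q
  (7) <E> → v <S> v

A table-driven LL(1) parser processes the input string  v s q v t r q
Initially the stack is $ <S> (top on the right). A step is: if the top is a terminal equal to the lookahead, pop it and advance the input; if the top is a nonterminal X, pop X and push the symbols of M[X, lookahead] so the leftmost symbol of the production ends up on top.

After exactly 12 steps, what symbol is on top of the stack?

step 1: stack=$ <S>  input=v s q v t r q $  — expand <S> → <N> q <D>
step 2: stack=$ <D> q <N>  input=v s q v t r q $  — expand <N> → <E> t r
step 3: stack=$ <D> q r t <E>  input=v s q v t r q $  — expand <E> → v <S> v
step 4: stack=$ <D> q r t v <S> v  input=v s q v t r q $  — match v
step 5: stack=$ <D> q r t v <S>  input=s q v t r q $  — expand <S> → <N> q <D>
step 6: stack=$ <D> q r t v <D> q <N>  input=s q v t r q $  — expand <N> → s
step 7: stack=$ <D> q r t v <D> q s  input=s q v t r q $  — match s
step 8: stack=$ <D> q r t v <D> q  input=q v t r q $  — match q
step 9: stack=$ <D> q r t v <D>  input=v t r q $  — expand <D> → λ
step 10: stack=$ <D> q r t v  input=v t r q $  — match v
step 11: stack=$ <D> q r t  input=t r q $  — match t
step 12: stack=$ <D> q r  input=r q $  — match r
Stack after step 12: $ <D> q (top = q).

q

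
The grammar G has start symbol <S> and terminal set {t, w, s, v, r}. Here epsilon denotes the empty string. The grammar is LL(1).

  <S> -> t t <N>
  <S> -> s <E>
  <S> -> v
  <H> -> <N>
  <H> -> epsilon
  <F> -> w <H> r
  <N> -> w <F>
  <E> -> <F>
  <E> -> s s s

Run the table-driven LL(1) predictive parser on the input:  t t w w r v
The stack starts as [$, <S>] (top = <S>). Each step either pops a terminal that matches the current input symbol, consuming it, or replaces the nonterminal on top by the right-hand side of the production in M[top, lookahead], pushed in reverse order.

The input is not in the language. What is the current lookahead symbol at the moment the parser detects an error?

      Stack      Input          Action
   1  $ <S>      t t w w r v $  expand <S> -> t t <N>
   2  $ <N> t t  t t w w r v $  match t
   3  $ <N> t    t w w r v $    match t
   4  $ <N>      w w r v $      expand <N> -> w <F>
   5  $ <F> w    w w r v $      match w
   6  $ <F>      w r v $        expand <F> -> w <H> r
   7  $ r <H> w  w r v $        match w
   8  $ r <H>    r v $          expand <H> -> epsilon
   9  $ r        r v $          match r
  10  $          v $            error: stack empty but input remains

v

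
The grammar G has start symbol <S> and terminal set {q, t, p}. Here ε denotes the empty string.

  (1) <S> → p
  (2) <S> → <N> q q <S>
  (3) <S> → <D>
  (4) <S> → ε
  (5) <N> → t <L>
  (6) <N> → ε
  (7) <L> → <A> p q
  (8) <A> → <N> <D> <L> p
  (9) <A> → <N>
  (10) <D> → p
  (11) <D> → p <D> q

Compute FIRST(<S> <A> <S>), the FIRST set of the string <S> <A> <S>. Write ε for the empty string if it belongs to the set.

FIRST(<N>) = {ε, t}
FIRST(<D>) = {p}
FIRST(<S>) = {ε, p, q, t}  (via <N> q q <S>, <D>)
FIRST(<A>) = {ε, p, t}  (via <N> <D> <L> p, <N>)
FIRST(<L>) = {p, t}  (via <A> p q)
FIRST(<S> <A> <S>): take FIRST of each symbol in turn, carrying on past any symbol whose FIRST contains ε; result {ε, p, q, t}.

{ε, p, q, t}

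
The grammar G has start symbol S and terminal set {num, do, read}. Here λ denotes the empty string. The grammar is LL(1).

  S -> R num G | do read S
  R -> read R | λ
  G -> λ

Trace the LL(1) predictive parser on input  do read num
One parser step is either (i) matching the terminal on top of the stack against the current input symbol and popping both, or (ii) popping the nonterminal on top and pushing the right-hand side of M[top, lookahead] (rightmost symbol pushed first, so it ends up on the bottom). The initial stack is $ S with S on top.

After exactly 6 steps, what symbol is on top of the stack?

G

     Stack        Input          Action
  1  $ S          do read num $  expand S -> do read S
  2  $ S read do  do read num $  match do
  3  $ S read     read num $     match read
  4  $ S          num $          expand S -> R num G
  5  $ G num R    num $          expand R -> λ
  6  $ G num      num $          match num
Stack after step 6: $ G (top = G).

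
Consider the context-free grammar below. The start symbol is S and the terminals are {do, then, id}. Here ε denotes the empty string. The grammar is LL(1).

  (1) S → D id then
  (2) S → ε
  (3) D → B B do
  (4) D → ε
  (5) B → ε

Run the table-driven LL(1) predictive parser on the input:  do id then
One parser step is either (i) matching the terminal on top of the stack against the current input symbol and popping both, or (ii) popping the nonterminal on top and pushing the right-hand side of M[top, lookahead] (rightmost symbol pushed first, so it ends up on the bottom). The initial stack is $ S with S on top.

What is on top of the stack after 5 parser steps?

step 1: stack=$ S  input=do id then $  — expand S → D id then
step 2: stack=$ then id D  input=do id then $  — expand D → B B do
step 3: stack=$ then id do B B  input=do id then $  — expand B → ε
step 4: stack=$ then id do B  input=do id then $  — expand B → ε
step 5: stack=$ then id do  input=do id then $  — match do
Stack after step 5: $ then id (top = id).

id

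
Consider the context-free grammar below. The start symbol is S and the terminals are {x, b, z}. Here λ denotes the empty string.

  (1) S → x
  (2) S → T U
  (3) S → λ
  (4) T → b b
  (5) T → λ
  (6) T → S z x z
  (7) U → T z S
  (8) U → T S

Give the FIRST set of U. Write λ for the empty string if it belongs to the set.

{λ, b, x, z}

FIRST(S) = {λ, b, x, z}  (via T U)
FIRST(T) = {λ, b, x, z}  (via S z x z)
FIRST(U) = {λ, b, x, z}  (via T z S, T S)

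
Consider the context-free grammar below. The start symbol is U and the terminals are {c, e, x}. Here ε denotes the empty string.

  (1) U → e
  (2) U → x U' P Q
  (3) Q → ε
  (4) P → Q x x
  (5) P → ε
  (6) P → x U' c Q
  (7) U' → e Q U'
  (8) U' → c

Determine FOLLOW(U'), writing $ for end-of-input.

{$, c, x}

FIRST(U) = {e, x}
FIRST(Q) = {ε}
FIRST(U') = {c, e}
FIRST(P) = {ε, x}  (via Q x x)
FOLLOW(U) includes $ since U is the start symbol.
FOLLOW(U): U appears on no right-hand side. Thus FOLLOW(U) = {$}.
FOLLOW(P): in U→x U' P Q, P is followed by Q with FIRST {ε}; in U→x U' P Q, the suffix after P is nullable, so FOLLOW(P) ⊇ FOLLOW(U) = {$}. Thus FOLLOW(P) = {$}.
FOLLOW(Q): in U→x U' P Q, the suffix after Q is empty, so FOLLOW(Q) ⊇ FOLLOW(U) = {$}; in P→Q x x, Q is followed by x x with FIRST {x}; in P→x U' c Q, the suffix after Q is empty, so FOLLOW(Q) ⊇ FOLLOW(P) = {$}; in U'→e Q U', Q is followed by U' with FIRST {c, e}. Thus FOLLOW(Q) = {$, c, e, x}.
FOLLOW(U'): in U→x U' P Q, U' is followed by P Q with FIRST {ε, x}; in U→x U' P Q, the suffix after U' is nullable, so FOLLOW(U') ⊇ FOLLOW(U) = {$}; in P→x U' c Q, U' is followed by c Q with FIRST {c}; in U'→e Q U', the suffix after U' is empty (adds nothing new). Thus FOLLOW(U') = {$, c, x}.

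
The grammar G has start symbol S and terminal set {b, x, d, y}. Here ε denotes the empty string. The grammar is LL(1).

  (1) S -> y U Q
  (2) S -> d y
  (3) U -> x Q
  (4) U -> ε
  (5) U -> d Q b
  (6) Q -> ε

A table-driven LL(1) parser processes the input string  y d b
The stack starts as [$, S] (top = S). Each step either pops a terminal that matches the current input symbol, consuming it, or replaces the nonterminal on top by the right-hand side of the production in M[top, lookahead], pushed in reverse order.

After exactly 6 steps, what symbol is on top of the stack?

Q

     Stack      Input    Action
  1  $ S        y d b $  expand S -> y U Q
  2  $ Q U y    y d b $  match y
  3  $ Q U      d b $    expand U -> d Q b
  4  $ Q b Q d  d b $    match d
  5  $ Q b Q    b $      expand Q -> ε
  6  $ Q b      b $      match b
Stack after step 6: $ Q (top = Q).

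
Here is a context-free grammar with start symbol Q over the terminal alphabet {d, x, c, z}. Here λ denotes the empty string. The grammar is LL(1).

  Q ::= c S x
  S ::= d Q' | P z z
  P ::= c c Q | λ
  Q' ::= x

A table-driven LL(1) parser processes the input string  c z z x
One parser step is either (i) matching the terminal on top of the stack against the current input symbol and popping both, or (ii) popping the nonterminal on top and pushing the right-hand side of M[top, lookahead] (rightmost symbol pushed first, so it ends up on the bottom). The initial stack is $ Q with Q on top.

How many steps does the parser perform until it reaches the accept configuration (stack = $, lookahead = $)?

7

     Stack      Input      Action
  1  $ Q        c z z x $  expand Q ::= c S x
  2  $ x S c    c z z x $  match c
  3  $ x S      z z x $    expand S ::= P z z
  4  $ x z z P  z z x $    expand P ::= λ
  5  $ x z z    z z x $    match z
  6  $ x z      z x $      match z
  7  $ x        x $        match x
Accept reached after 7 steps.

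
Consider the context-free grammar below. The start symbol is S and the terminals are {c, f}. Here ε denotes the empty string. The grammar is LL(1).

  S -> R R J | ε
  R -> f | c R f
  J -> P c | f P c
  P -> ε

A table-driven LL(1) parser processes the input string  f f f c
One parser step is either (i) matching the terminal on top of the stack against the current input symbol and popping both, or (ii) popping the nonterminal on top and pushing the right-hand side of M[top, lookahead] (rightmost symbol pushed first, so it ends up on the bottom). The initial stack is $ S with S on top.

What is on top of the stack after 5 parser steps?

J

step 1: stack=$ S  input=f f f c $  — expand S -> R R J
step 2: stack=$ J R R  input=f f f c $  — expand R -> f
step 3: stack=$ J R f  input=f f f c $  — match f
step 4: stack=$ J R  input=f f c $  — expand R -> f
step 5: stack=$ J f  input=f f c $  — match f
Stack after step 5: $ J (top = J).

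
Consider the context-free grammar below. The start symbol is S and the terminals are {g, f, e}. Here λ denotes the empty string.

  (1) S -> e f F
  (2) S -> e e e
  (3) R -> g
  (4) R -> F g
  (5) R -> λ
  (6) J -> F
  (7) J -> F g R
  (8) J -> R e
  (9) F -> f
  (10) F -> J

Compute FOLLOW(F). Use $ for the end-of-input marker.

FIRST(S): from S->e f F we get {e}; from S->e e e we get {e}. So FIRST(S) = {e}.
FIRST(R): from R->g we get {g}; from R->F g we get {e, f, g}; from R->λ we get {λ}. So FIRST(R) = {λ, e, f, g}.
FIRST(J): from J->F we get {e, f, g}; from J->F g R we get {e, f, g}; from J->R e we get {e, f, g}. So FIRST(J) = {e, f, g}.
FIRST(F): from F->f we get {f}; from F->J we get {e, f, g}. So FIRST(F) = {e, f, g}.
FOLLOW(S) includes $ since S is the start symbol.
FOLLOW(S): S appears on no right-hand side. Thus FOLLOW(S) = {$}.
FOLLOW(R): in J->F g R, the suffix after R is empty, so FOLLOW(R) ⊇ FOLLOW(J) = {$, g}; in J->R e, R is followed by e with FIRST {e}. Thus FOLLOW(R) = {$, e, g}.
FOLLOW(J): in F->J, the suffix after J is empty, so FOLLOW(J) ⊇ FOLLOW(F) = {$, g}. Thus FOLLOW(J) = {$, g}.
FOLLOW(F): in S->e f F, the suffix after F is empty, so FOLLOW(F) ⊇ FOLLOW(S) = {$}; in R->F g, F is followed by g with FIRST {g}; in J->F, the suffix after F is empty, so FOLLOW(F) ⊇ FOLLOW(J) = {$, g}; in J->F g R, F is followed by g R with FIRST {g}. Thus FOLLOW(F) = {$, g}.

{$, g}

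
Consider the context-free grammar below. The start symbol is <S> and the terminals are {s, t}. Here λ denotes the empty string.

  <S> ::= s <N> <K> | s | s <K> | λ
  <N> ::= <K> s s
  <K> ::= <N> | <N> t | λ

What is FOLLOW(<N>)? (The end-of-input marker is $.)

{$, s, t}

FIRST(<S>): from <S>::=s <N> <K> we get {s}; from <S>::=s we get {s}; from <S>::=s <K> we get {s}; from <S>::=λ we get {λ}. So FIRST(<S>) = {λ, s}.
FIRST(<N>): from <N>::=<K> s s we get {s}. So FIRST(<N>) = {s}.
FIRST(<K>): from <K>::=<N> we get {s}; from <K>::=<N> t we get {s}; from <K>::=λ we get {λ}. So FIRST(<K>) = {λ, s}.
FOLLOW(<S>) includes $ since <S> is the start symbol.
FOLLOW(<S>): <S> appears on no right-hand side. Thus FOLLOW(<S>) = {$}.
FOLLOW(<K>): in <S>::=s <N> <K>, the suffix after <K> is empty, so FOLLOW(<K>) ⊇ FOLLOW(<S>) = {$}; in <S>::=s <K>, the suffix after <K> is empty, so FOLLOW(<K>) ⊇ FOLLOW(<S>) = {$}; in <N>::=<K> s s, <K> is followed by s s with FIRST {s}. Thus FOLLOW(<K>) = {$, s}.
FOLLOW(<N>): in <S>::=s <N> <K>, <N> is followed by <K> with FIRST {λ, s}; in <S>::=s <N> <K>, the suffix after <N> is nullable, so FOLLOW(<N>) ⊇ FOLLOW(<S>) = {$}; in <K>::=<N>, the suffix after <N> is empty, so FOLLOW(<N>) ⊇ FOLLOW(<K>) = {$, s}; in <K>::=<N> t, <N> is followed by t with FIRST {t}. Thus FOLLOW(<N>) = {$, s, t}.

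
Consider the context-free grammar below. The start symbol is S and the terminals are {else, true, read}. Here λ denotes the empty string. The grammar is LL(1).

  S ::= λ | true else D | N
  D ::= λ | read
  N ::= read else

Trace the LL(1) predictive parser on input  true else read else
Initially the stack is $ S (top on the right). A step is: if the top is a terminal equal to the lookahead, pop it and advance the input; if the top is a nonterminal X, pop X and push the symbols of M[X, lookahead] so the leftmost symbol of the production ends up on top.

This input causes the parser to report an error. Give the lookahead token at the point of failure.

step 1: stack=$ S  input=true else read else $  — expand S ::= true else D
step 2: stack=$ D else true  input=true else read else $  — match true
step 3: stack=$ D else  input=else read else $  — match else
step 4: stack=$ D  input=read else $  — expand D ::= read
step 5: stack=$ read  input=read else $  — match read
step 6: stack=$  input=else $  — error: stack empty but input remains

else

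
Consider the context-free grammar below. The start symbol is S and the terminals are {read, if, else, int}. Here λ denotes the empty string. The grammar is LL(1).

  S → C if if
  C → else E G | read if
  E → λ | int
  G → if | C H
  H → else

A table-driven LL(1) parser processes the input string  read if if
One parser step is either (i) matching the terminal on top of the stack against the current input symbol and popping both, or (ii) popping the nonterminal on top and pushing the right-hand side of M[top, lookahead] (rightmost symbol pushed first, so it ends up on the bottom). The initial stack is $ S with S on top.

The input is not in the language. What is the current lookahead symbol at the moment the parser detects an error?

$

step 1: stack=$ S  input=read if if $  — expand S → C if if
step 2: stack=$ if if C  input=read if if $  — expand C → read if
step 3: stack=$ if if if read  input=read if if $  — match read
step 4: stack=$ if if if  input=if if $  — match if
step 5: stack=$ if if  input=if $  — match if
step 6: stack=$ if  input=$  — error: top is terminal if but lookahead is $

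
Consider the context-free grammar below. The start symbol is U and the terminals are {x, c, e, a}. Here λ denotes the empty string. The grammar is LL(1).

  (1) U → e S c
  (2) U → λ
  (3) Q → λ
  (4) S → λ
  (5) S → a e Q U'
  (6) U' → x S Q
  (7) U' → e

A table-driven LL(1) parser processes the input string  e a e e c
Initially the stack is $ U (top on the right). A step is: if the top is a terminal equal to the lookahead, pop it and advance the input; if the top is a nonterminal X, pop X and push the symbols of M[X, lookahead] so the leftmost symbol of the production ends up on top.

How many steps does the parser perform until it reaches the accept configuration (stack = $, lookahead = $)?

9

     Stack         Input        Action
  1  $ U           e a e e c $  expand U → e S c
  2  $ c S e       e a e e c $  match e
  3  $ c S         a e e c $    expand S → a e Q U'
  4  $ c U' Q e a  a e e c $    match a
  5  $ c U' Q e    e e c $      match e
  6  $ c U' Q      e c $        expand Q → λ
  7  $ c U'        e c $        expand U' → e
  8  $ c e         e c $        match e
  9  $ c           c $          match c
Accept reached after 9 steps.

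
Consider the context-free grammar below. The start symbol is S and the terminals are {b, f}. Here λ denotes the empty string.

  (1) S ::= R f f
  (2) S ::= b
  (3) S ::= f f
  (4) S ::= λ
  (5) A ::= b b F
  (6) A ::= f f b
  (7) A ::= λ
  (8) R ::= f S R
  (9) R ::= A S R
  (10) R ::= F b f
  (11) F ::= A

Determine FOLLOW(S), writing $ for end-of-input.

FIRST(A) = {λ, b, f}
FIRST(F) = {λ, b, f}  (via A)
FIRST(S) = {λ, b, f}  (via R f f)
FIRST(R) = {b, f}  (via A S R, F b f)
FOLLOW(S) includes $ since S is the start symbol.
FOLLOW(S): in R::=f S R, S is followed by R with FIRST {b, f}; in R::=A S R, S is followed by R with FIRST {b, f}. Thus FOLLOW(S) = {$, b, f}.
FOLLOW(R): in S::=R f f, R is followed by f f with FIRST {f}; in R::=f S R, the suffix after R is empty (adds nothing new); in R::=A S R, the suffix after R is empty (adds nothing new). Thus FOLLOW(R) = {f}.
FOLLOW(A): in R::=A S R, A is followed by S R with FIRST {b, f}; in F::=A, the suffix after A is empty, so FOLLOW(A) ⊇ FOLLOW(F) = {b, f}. Thus FOLLOW(A) = {b, f}.
FOLLOW(F): in A::=b b F, the suffix after F is empty, so FOLLOW(F) ⊇ FOLLOW(A) = {b, f}; in R::=F b f, F is followed by b f with FIRST {b}. Thus FOLLOW(F) = {b, f}.

{$, b, f}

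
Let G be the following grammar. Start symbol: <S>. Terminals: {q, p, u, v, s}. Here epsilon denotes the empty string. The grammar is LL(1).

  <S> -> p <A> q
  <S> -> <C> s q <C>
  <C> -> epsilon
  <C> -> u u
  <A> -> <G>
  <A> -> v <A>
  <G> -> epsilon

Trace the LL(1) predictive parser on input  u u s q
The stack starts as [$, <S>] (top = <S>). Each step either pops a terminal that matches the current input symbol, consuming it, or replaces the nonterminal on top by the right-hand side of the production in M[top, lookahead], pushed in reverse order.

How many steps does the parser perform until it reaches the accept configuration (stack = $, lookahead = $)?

     Stack          Input      Action
  1  $ <S>          u u s q $  expand <S> -> <C> s q <C>
  2  $ <C> q s <C>  u u s q $  expand <C> -> u u
  3  $ <C> q s u u  u u s q $  match u
  4  $ <C> q s u    u s q $    match u
  5  $ <C> q s      s q $      match s
  6  $ <C> q        q $        match q
  7  $ <C>          $          expand <C> -> epsilon
Accept reached after 7 steps.

7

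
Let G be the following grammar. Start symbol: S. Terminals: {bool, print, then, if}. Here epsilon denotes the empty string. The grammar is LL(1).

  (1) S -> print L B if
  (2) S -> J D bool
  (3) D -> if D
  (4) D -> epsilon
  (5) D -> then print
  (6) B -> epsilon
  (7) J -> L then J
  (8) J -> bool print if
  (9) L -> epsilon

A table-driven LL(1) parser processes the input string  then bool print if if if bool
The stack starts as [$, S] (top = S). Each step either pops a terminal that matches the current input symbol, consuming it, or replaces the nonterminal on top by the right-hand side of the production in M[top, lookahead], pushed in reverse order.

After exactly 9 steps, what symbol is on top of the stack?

if

step 1: stack=$ S  input=then bool print if if if bool $  — expand S -> J D bool
step 2: stack=$ bool D J  input=then bool print if if if bool $  — expand J -> L then J
step 3: stack=$ bool D J then L  input=then bool print if if if bool $  — expand L -> epsilon
step 4: stack=$ bool D J then  input=then bool print if if if bool $  — match then
step 5: stack=$ bool D J  input=bool print if if if bool $  — expand J -> bool print if
step 6: stack=$ bool D if print bool  input=bool print if if if bool $  — match bool
step 7: stack=$ bool D if print  input=print if if if bool $  — match print
step 8: stack=$ bool D if  input=if if if bool $  — match if
step 9: stack=$ bool D  input=if if bool $  — expand D -> if D
Stack after step 9: $ bool D if (top = if).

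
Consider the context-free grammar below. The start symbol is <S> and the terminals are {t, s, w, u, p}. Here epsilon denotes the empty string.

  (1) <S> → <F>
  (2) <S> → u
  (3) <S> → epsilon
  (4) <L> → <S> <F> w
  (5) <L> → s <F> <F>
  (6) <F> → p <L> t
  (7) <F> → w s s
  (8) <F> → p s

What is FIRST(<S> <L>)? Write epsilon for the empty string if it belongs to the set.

{p, s, u, w}

FIRST(<F>): from <F>→p <L> t we get {p}; from <F>→w s s we get {w}; from <F>→p s we get {p}. So FIRST(<F>) = {p, w}.
FIRST(<S>): from <S>→<F> we get {p, w}; from <S>→u we get {u}; from <S>→epsilon we get {epsilon}. So FIRST(<S>) = {epsilon, p, u, w}.
FIRST(<L>): from <L>→<S> <F> w we get {p, u, w}; from <L>→s <F> <F> we get {s}. So FIRST(<L>) = {p, s, u, w}.
FIRST(<S> <L>): take FIRST of each symbol in turn, carrying on past any symbol whose FIRST contains epsilon; result {p, s, u, w}.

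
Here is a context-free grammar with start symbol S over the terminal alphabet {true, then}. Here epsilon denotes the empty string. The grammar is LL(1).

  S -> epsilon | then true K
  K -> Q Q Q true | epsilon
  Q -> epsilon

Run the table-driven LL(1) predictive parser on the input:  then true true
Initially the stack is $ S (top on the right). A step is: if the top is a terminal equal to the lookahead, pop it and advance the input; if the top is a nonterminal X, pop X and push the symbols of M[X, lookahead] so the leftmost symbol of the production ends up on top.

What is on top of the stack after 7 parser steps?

step 1: stack=$ S  input=then true true $  — expand S -> then true K
step 2: stack=$ K true then  input=then true true $  — match then
step 3: stack=$ K true  input=true true $  — match true
step 4: stack=$ K  input=true $  — expand K -> Q Q Q true
step 5: stack=$ true Q Q Q  input=true $  — expand Q -> epsilon
step 6: stack=$ true Q Q  input=true $  — expand Q -> epsilon
step 7: stack=$ true Q  input=true $  — expand Q -> epsilon
Stack after step 7: $ true (top = true).

true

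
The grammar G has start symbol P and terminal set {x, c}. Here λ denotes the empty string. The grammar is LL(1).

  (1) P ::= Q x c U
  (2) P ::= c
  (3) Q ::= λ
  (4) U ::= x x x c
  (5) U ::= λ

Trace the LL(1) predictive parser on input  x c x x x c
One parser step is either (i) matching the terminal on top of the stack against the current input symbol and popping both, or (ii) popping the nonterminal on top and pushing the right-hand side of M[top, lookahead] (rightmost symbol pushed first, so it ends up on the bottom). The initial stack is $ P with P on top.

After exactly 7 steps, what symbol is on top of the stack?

step 1: stack=$ P  input=x c x x x c $  — expand P ::= Q x c U
step 2: stack=$ U c x Q  input=x c x x x c $  — expand Q ::= λ
step 3: stack=$ U c x  input=x c x x x c $  — match x
step 4: stack=$ U c  input=c x x x c $  — match c
step 5: stack=$ U  input=x x x c $  — expand U ::= x x x c
step 6: stack=$ c x x x  input=x x x c $  — match x
step 7: stack=$ c x x  input=x x c $  — match x
Stack after step 7: $ c x (top = x).

x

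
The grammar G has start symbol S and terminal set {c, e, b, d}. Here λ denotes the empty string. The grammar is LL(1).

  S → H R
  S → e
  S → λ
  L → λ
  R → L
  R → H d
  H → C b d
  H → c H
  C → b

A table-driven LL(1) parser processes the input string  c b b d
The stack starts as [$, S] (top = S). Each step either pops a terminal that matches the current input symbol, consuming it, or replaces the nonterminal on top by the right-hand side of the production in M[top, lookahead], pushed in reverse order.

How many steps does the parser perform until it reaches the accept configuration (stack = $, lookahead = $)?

10

      Stack      Input      Action
   1  $ S        c b b d $  expand S → H R
   2  $ R H      c b b d $  expand H → c H
   3  $ R H c    c b b d $  match c
   4  $ R H      b b d $    expand H → C b d
   5  $ R d b C  b b d $    expand C → b
   6  $ R d b b  b b d $    match b
   7  $ R d b    b d $      match b
   8  $ R d      d $        match d
   9  $ R        $          expand R → L
  10  $ L        $          expand L → λ
Accept reached after 10 steps.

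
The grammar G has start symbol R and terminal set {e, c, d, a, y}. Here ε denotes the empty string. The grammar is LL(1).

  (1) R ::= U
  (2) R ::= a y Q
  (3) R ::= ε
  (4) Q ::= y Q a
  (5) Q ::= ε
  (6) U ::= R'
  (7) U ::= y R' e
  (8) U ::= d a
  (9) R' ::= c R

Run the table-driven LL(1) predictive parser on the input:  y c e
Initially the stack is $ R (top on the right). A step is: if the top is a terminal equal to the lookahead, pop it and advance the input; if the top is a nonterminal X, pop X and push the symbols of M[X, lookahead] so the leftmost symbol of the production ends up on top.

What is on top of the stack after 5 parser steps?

     Stack     Input    Action
  1  $ R       y c e $  expand R ::= U
  2  $ U       y c e $  expand U ::= y R' e
  3  $ e R' y  y c e $  match y
  4  $ e R'    c e $    expand R' ::= c R
  5  $ e R c   c e $    match c
Stack after step 5: $ e R (top = R).

R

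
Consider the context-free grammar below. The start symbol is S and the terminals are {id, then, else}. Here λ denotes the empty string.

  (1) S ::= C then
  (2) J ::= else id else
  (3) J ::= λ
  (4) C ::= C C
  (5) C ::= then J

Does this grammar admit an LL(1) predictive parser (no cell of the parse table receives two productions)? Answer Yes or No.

No

FIRST(S) = {then}
FIRST(J) = {λ, else}
FIRST(C) = {then}
FOLLOW(S) = {$}
FOLLOW(J) = {then}
FOLLOW(C) = {then}
Cell M[C, then] receives both C ::= C C and C ::= then J — the grammar is not LL(1).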